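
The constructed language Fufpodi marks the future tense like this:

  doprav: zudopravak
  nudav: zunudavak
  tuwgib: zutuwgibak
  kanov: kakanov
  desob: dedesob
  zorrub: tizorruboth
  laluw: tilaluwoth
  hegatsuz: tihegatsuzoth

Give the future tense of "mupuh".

timupuhoth

"mupuh" has last vowel 'u'. The stems whose last vowel is 'u' (hegatsuz → tihegatsuzoth, laluw → tilaluwoth, zorrub → tizorruboth) add ti- … -oth around the stem.
The other patterns: stems whose last vowel is 'o' repeat the first consonant+vowel as a prefix; stems whose last vowel is 'a' or 'i' add zu- … -ak around the stem.
So mupuh → timupuhoth.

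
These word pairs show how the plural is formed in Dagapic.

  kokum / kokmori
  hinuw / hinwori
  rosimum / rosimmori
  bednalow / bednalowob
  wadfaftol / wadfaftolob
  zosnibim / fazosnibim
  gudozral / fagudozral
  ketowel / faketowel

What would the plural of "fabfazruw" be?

fabfazrwori

hinuw and bednalow both end in -w yet inflect differently (hinwori, bednalowob), so the final letter is not what conditions the rule; the last vowel is.
"fabfazruw" has last vowel 'u'. The stems whose last vowel is 'u' (kokum → kokmori, hinuw → hinwori, rosimum → rosimmori) delete the last vowel and add -ori.
The other patterns: stems whose last vowel is 'o' add -ob; stems whose last vowel is 'a', 'e' or 'i' add the prefix fa-.
So fabfazruw → fabfazrwori.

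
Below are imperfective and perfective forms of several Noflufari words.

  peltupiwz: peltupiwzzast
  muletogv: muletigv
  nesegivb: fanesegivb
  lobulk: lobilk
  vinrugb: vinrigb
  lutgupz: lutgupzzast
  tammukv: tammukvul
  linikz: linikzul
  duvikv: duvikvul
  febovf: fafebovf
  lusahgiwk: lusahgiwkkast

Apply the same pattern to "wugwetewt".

duvikv and muletogv both end in -v yet inflect differently (duvikvul, muletigv), so the final letter is not what conditions the rule; the second-to-last letter is.
"wugwetewt" has second-to-last letter 'w'. The stems whose second-to-last letter is 'w' (peltupiwz → peltupiwzzast, lusahgiwk → lusahgiwkkast) double the final consonant and add -ast.
The other patterns: stems whose second-to-last letter is 'v' add the prefix fa-; stems whose second-to-last letter is 'k' add -ul; stems whose second-to-last letter is 'g' or 'l' change the last vowel to 'i'.
So wugwetewt → wugwetewttast.

wugwetewttast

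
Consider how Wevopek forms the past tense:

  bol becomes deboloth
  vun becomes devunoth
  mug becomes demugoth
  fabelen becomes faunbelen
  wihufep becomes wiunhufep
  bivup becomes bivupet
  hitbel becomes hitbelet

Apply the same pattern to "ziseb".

zisebet

bol and hitbel both end in -l yet inflect differently (deboloth, hitbelet), so the final letter is not what conditions the rule; the number of vowels is.
"ziseb" has 2 vowels. The stems with 2 vowels (bivup → bivupet, hitbel → hitbelet) add -et.
So ziseb → zisebet.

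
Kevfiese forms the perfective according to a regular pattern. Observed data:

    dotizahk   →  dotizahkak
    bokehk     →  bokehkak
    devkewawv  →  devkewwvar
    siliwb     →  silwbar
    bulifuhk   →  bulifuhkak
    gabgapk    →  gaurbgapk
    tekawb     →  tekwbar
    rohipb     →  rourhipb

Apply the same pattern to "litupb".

liurtupb

gabgapk and bulifuhk both end in -k yet inflect differently (gaurbgapk, bulifuhkak), so the final letter is not what conditions the rule; the second-to-last letter is.
"litupb" has second-to-last letter 'p'. The stems whose second-to-last letter is 'p' (gabgapk → gaurbgapk, rohipb → rourhipb) insert -ur- after the first vowel.
The other patterns: stems whose second-to-last letter is 'h' add -ak; stems whose second-to-last letter is 'w' delete the last vowel and add -ar.
So litupb → liurtupb.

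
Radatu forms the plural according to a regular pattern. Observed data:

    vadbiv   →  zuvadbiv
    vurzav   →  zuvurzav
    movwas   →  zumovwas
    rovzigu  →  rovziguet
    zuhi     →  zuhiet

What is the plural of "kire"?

kireet

vadbiv and zuhi both have last vowel 'i' yet inflect differently (zuvadbiv, zuhiet), so the last vowel is not what conditions the rule; whether the stem ends in a vowel or a consonant is.
"kire" ends in a vowel. The stems ending in a vowel (rovzigu → rovziguet, zuhi → zuhiet) add -et.
So kire → kireet.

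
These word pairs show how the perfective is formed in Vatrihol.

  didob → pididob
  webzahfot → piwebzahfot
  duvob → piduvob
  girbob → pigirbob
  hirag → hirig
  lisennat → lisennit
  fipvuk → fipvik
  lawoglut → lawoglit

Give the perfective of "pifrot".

pipifrot

"pifrot" has last vowel 'o'. The stems whose last vowel is 'o' (didob → pididob, webzahfot → piwebzahfot, duvob → piduvob) add the prefix pi-.
The other pattern: stems whose last vowel is 'a' or 'u' change the last vowel to 'i'.
So pifrot → pipifrot.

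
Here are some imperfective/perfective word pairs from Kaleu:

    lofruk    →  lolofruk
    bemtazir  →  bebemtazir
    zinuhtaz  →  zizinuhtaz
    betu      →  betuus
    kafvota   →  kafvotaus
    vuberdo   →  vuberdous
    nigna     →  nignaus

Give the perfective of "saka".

sakaus

lofruk and betu both have last vowel 'u' yet inflect differently (lolofruk, betuus), so the last vowel is not what conditions the rule; whether the stem ends in a vowel or a consonant is.
"saka" ends in a vowel. The stems ending in a vowel (betu → betuus, kafvota → kafvotaus, vuberdo → vuberdous) add -us.
The other pattern: stems ending in a consonant repeat the first consonant+vowel as a prefix.
So saka → sakaus.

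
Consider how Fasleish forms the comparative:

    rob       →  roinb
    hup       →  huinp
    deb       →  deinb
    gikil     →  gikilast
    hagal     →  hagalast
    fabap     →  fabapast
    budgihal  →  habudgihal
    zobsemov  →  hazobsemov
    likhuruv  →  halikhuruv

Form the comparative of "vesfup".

"vesfup" has 2 vowels. The stems with 2 vowels (gikil → gikilast, hagal → hagalast, fabap → fabapast) add -ast.
So vesfup → vesfupast.

vesfupast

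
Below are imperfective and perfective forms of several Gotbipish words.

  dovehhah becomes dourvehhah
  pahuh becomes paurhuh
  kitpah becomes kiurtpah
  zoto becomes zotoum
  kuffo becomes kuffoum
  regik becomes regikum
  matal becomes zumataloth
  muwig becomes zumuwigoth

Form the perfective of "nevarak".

"nevarak" ends in -k. The one such stem in the data (regik → regikum) adds -um, so the same rule applies.
The other patterns: stems ending in -h insert -ur- after the first vowel; stems ending in -g or -l add zu- … -oth around the stem.
So nevarak → nevarakum.

nevarakum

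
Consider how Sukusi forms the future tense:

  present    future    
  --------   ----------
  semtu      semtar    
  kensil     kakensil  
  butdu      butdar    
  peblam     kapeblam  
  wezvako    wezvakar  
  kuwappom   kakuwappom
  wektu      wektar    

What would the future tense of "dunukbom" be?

wezvako and kuwappom both have last vowel 'o' yet inflect differently (wezvakar, kakuwappom), so the last vowel is not what conditions the rule; whether the stem ends in a vowel or a consonant is.
"dunukbom" ends in a consonant. The stems ending in a consonant (kensil → kakensil, kuwappom → kakuwappom, peblam → kapeblam) add the prefix ka-.
So dunukbom → kadunukbom.

kadunukbom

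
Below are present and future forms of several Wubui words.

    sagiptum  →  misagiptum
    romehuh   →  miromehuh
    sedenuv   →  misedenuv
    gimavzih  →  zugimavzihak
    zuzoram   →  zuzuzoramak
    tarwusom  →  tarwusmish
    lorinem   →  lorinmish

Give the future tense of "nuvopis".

zunuvopisak

romehuh and gimavzih both end in -h yet inflect differently (miromehuh, zugimavzihak), so the final letter is not what conditions the rule; the last vowel is.
"nuvopis" has last vowel 'i'. The one such stem in the data (gimavzih → zugimavzihak) adds zu- … -ak around the stem, so the same rule applies.
The other patterns: stems whose last vowel is 'u' add the prefix mi-; stems whose last vowel is 'e' or 'o' delete the last vowel and add -ish.
So nuvopis → zunuvopisak.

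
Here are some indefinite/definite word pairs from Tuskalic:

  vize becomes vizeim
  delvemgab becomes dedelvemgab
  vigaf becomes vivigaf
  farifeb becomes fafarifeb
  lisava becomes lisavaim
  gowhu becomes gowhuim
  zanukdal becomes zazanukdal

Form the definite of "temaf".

"temaf" ends in a consonant. The stems ending in a consonant (vigaf → vivigaf, zanukdal → zazanukdal, delvemgab → dedelvemgab) repeat the first consonant+vowel as a prefix.
So temaf → tetemaf.

tetemaf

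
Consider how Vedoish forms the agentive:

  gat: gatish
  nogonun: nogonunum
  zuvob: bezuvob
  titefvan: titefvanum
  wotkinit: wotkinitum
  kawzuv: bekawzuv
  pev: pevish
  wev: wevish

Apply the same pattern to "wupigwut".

wev and kawzuv both end in -v yet inflect differently (wevish, bekawzuv), so the final letter is not what conditions the rule; the number of vowels is.
"wupigwut" has 3 vowels. The stems with 3 vowels (nogonun → nogonunum, titefvan → titefvanum, wotkinit → wotkinitum) add -um.
So wupigwut → wupigwutum.

wupigwutum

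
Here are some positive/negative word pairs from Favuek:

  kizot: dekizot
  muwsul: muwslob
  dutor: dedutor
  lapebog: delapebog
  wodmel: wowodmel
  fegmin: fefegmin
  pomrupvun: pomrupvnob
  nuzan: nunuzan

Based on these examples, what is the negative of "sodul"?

sodlob

"sodul" has last vowel 'u'. The stems whose last vowel is 'u' (muwsul → muwslob, pomrupvun → pomrupvnob) delete the last vowel and add -ob.
The other patterns: stems whose last vowel is 'o' add the prefix de-; stems whose last vowel is 'a', 'e' or 'i' repeat the first consonant+vowel as a prefix.
So sodul → sodlob.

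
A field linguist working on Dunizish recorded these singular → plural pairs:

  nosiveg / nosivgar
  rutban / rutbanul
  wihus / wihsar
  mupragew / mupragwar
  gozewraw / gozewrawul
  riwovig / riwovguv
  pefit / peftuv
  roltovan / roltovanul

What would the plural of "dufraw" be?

dufrawul

riwovig and nosiveg both end in -g yet inflect differently (riwovguv, nosivgar), so the final letter is not what conditions the rule; the last vowel is.
"dufraw" has last vowel 'a'. The stems whose last vowel is 'a' (gozewraw → gozewrawul, roltovan → roltovanul, rutban → rutbanul) add -ul.
So dufraw → dufrawul.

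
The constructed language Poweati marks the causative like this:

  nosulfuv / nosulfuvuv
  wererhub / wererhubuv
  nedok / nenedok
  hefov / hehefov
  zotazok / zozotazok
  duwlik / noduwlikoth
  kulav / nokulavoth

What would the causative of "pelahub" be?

pelahubuv

"pelahub" has last vowel 'u'. The stems whose last vowel is 'u' (nosulfuv → nosulfuvuv, wererhub → wererhubuv) add -uv.
So pelahub → pelahubuv.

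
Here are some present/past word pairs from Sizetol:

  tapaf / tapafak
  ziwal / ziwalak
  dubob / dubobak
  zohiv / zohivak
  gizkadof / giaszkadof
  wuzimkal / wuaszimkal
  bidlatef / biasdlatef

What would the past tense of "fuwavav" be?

"fuwavav" has 3 vowels. The stems with 3 vowels (bidlatef → biasdlatef, wuzimkal → wuaszimkal, gizkadof → giaszkadof) insert -as- after the first vowel.
So fuwavav → fuaswavav.

fuaswavav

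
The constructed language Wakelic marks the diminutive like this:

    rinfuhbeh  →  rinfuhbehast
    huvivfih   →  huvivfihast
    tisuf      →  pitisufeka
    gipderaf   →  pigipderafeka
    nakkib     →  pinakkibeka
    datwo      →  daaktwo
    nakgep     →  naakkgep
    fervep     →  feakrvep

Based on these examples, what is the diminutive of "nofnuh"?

huvivfih and nakkib both have last vowel 'i' yet inflect differently (huvivfihast, pinakkibeka), so the last vowel is not what conditions the rule; the final letter is.
"nofnuh" ends in -h. The stems ending in -h (rinfuhbeh → rinfuhbehast, huvivfih → huvivfihast) add -ast.
The other patterns: stems ending in -b or -f add pi- … -eka around the stem; stems ending in -o or -p insert -ak- after the first vowel.
So nofnuh → nofnuhast.

nofnuhast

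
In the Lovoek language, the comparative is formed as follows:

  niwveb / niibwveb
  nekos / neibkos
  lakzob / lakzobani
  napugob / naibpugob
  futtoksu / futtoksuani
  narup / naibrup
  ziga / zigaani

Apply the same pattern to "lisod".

lisodani

niwveb and lakzob both end in -b yet inflect differently (niibwveb, lakzobani), so the final letter is not what conditions the rule; the first letter is.
"lisod" begins with l-. The one such stem in the data (lakzob → lakzobani) adds -ani, so the same rule applies.
The other pattern: stems beginning with n- insert -ib- after the first vowel.
So lisod → lisodani.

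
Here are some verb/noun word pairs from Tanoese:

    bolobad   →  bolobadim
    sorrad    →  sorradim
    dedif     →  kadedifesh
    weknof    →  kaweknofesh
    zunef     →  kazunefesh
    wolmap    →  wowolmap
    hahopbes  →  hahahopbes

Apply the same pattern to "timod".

timodim

bolobad and wolmap both have last vowel 'a' yet inflect differently (bolobadim, wowolmap), so the last vowel is not what conditions the rule; the final letter is.
"timod" ends in -d. The stems ending in -d (bolobad → bolobadim, sorrad → sorradim) add -im.
The other patterns: stems ending in -f add ka- … -esh around the stem; stems ending in -p or -s repeat the first consonant+vowel as a prefix.
So timod → timodim.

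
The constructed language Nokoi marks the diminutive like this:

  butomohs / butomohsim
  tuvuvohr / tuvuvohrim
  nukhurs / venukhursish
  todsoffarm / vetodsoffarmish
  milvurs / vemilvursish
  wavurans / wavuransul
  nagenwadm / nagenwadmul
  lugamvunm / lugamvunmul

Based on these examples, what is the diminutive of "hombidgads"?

"hombidgads" has second-to-last letter 'd'. The one such stem in the data (nagenwadm → nagenwadmul) adds -ul, so the same rule applies.
So hombidgads → hombidgadsul.

hombidgadsul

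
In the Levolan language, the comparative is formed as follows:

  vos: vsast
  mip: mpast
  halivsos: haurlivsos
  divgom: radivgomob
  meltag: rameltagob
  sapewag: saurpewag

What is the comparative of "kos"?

ksast

meltag and sapewag both end in -g yet inflect differently (rameltagob, saurpewag), so the final letter is not what conditions the rule; the number of vowels is.
"kos" has 1 vowel. The stems with 1 vowel (mip → mpast, vos → vsast) delete the last vowel and add -ast.
The other patterns: stems with 2 vowels add ra- … -ob around the stem; stems with 3 vowels insert -ur- after the first vowel.
So kos → ksast.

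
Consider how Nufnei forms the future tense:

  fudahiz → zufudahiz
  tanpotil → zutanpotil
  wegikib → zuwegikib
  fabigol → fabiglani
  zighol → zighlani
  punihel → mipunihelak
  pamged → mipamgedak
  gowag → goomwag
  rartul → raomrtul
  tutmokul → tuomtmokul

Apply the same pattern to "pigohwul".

"pigohwul" has last vowel 'u'. The stems whose last vowel is 'u' (rartul → raomrtul, tutmokul → tuomtmokul) insert -om- after the first vowel.
The other patterns: stems whose last vowel is 'i' add the prefix zu-; stems whose last vowel is 'o' delete the last vowel and add -ani; stems whose last vowel is 'e' add mi- … -ak around the stem.
So pigohwul → piomgohwul.

piomgohwul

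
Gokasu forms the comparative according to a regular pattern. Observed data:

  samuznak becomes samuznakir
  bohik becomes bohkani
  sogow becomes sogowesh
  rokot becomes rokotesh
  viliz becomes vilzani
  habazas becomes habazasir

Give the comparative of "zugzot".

zugzotesh

"zugzot" has last vowel 'o'. The stems whose last vowel is 'o' (rokot → rokotesh, sogow → sogowesh) add -esh.
The other patterns: stems whose last vowel is 'a' add -ir; stems whose last vowel is 'i' delete the last vowel and add -ani.
So zugzot → zugzotesh.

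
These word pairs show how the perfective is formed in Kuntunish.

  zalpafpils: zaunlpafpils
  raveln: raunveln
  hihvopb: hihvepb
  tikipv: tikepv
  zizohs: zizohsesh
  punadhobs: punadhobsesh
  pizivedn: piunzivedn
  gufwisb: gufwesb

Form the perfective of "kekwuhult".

zizohs and zalpafpils both end in -s yet inflect differently (zizohsesh, zaunlpafpils), so the final letter is not what conditions the rule; the second-to-last letter is.
"kekwuhult" has second-to-last letter 'l'. The stems whose second-to-last letter is 'l' (raveln → raunveln, zalpafpils → zaunlpafpils) insert -un- after the first vowel.
The other patterns: stems whose second-to-last letter is 'p' or 's' change the last vowel to 'e'; stems whose second-to-last letter is 'b' or 'h' add -esh.
So kekwuhult → keunkwuhult.

keunkwuhult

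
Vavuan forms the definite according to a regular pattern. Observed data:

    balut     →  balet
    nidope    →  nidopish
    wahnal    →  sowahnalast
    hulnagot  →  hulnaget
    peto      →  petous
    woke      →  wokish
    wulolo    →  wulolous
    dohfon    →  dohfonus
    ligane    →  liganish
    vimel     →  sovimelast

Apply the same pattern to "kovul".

sokovulast

vimel and ligane both have last vowel 'e' yet inflect differently (sovimelast, liganish), so the last vowel is not what conditions the rule; the final letter is.
"kovul" ends in -l. The stems ending in -l (wahnal → sowahnalast, vimel → sovimelast) add so- … -ast around the stem.
So kovul → sokovulast.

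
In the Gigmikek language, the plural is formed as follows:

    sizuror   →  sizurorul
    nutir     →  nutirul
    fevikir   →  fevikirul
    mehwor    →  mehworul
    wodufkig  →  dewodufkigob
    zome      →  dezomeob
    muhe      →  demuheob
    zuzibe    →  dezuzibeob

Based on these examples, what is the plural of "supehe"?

desupeheob

nutir and wodufkig both have last vowel 'i' yet inflect differently (nutirul, dewodufkigob), so the last vowel is not what conditions the rule; the final letter is.
"supehe" ends in -e. The stems ending in -e (zome → dezomeob, muhe → demuheob, zuzibe → dezuzibeob) add de- … -ob around the stem.
The other pattern: stems ending in -r add -ul.
So supehe → desupeheob.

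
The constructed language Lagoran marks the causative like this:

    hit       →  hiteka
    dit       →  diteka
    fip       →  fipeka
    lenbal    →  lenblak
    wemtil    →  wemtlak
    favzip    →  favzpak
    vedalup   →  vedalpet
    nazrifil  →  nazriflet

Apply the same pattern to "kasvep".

kasvpak

"kasvep" has 2 vowels. The stems with 2 vowels (lenbal → lenblak, wemtil → wemtlak, favzip → favzpak) delete the last vowel and add -ak.
So kasvep → kasvpak.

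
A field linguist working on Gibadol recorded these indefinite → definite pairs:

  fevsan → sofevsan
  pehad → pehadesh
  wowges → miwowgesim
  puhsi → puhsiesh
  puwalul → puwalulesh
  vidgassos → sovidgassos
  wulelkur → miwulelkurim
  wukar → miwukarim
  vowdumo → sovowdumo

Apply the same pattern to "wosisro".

wowges and vidgassos both end in -s yet inflect differently (miwowgesim, sovidgassos), so the final letter is not what conditions the rule; the first letter is.
"wosisro" begins with w-. The stems beginning with w- (wulelkur → miwulelkurim, wowges → miwowgesim, wukar → miwukarim) add mi- … -im around the stem.
The other patterns: stems beginning with p- add -esh; stems beginning with f- or v- add the prefix so-.
So wosisro → miwosisroim.

miwosisroim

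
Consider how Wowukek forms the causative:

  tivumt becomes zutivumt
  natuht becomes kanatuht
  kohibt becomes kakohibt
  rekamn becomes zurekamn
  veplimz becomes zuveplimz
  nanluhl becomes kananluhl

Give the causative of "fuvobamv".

tivumt and kohibt both end in -t yet inflect differently (zutivumt, kakohibt), so the final letter is not what conditions the rule; the second-to-last letter is.
"fuvobamv" has second-to-last letter 'm'. The stems whose second-to-last letter is 'm' (veplimz → zuveplimz, rekamn → zurekamn, tivumt → zutivumt) add the prefix zu-.
So fuvobamv → zufuvobamv.

zufuvobamv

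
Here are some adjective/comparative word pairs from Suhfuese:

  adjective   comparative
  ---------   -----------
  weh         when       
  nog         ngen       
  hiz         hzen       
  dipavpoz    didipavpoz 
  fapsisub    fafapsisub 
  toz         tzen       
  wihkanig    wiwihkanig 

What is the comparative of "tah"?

"tah" has 1 vowel. The stems with 1 vowel (toz → tzen, weh → when, hiz → hzen) delete the last vowel and add -en.
So tah → then.

then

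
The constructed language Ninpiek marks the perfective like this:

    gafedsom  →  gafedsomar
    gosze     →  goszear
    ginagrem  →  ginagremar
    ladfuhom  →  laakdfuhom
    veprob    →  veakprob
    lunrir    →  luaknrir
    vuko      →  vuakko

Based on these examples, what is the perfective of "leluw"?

"leluw" begins with l-. The stems beginning with l- (ladfuhom → laakdfuhom, lunrir → luaknrir) insert -ak- after the first vowel.
The other pattern: stems beginning with g- add -ar.
So leluw → leakluw.

leakluw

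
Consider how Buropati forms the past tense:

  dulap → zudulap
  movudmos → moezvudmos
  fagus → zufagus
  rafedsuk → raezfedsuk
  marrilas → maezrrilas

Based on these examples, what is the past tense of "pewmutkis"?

marrilas and fagus both end in -s yet inflect differently (maezrrilas, zufagus), so the final letter is not what conditions the rule; the number of vowels is.
"pewmutkis" has 3 vowels. The stems with 3 vowels (marrilas → maezrrilas, movudmos → moezvudmos, rafedsuk → raezfedsuk) insert -ez- after the first vowel.
So pewmutkis → peezwmutkis.

peezwmutkis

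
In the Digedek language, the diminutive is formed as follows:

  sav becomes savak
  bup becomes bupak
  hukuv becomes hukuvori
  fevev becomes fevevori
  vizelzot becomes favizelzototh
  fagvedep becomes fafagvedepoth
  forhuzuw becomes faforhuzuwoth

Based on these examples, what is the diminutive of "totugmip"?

fatotugmipoth

sav and hukuv both end in -v yet inflect differently (savak, hukuvori), so the final letter is not what conditions the rule; the number of vowels is.
"totugmip" has 3 vowels. The stems with 3 vowels (vizelzot → favizelzototh, fagvedep → fafagvedepoth, forhuzuw → faforhuzuwoth) add fa- … -oth around the stem.
The other patterns: stems with 1 vowel add -ak; stems with 2 vowels add -ori.
So totugmip → fatotugmipoth.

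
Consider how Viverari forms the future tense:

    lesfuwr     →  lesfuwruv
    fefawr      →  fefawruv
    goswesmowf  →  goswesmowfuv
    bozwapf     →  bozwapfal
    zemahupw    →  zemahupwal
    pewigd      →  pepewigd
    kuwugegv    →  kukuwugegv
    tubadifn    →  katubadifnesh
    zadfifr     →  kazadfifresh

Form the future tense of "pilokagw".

pipilokagw

goswesmowf and bozwapf both end in -f yet inflect differently (goswesmowfuv, bozwapfal), so the final letter is not what conditions the rule; the second-to-last letter is.
"pilokagw" has second-to-last letter 'g'. The stems whose second-to-last letter is 'g' (pewigd → pepewigd, kuwugegv → kukuwugegv) repeat the first consonant+vowel as a prefix.
So pilokagw → pipilokagw.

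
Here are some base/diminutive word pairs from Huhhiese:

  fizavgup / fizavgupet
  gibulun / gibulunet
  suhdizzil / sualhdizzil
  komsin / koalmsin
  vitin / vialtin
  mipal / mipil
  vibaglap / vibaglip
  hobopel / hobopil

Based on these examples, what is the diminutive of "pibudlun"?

gibulun and komsin both end in -n yet inflect differently (gibulunet, koalmsin), so the final letter is not what conditions the rule; the last vowel is.
"pibudlun" has last vowel 'u'. The stems whose last vowel is 'u' (fizavgup → fizavgupet, gibulun → gibulunet) add -et.
The other patterns: stems whose last vowel is 'i' insert -al- after the first vowel; stems whose last vowel is 'a' or 'e' change the last vowel to 'i'.
So pibudlun → pibudlunet.

pibudlunet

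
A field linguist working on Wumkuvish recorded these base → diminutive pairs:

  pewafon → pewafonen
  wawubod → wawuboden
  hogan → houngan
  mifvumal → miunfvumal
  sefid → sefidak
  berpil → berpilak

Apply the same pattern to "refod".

refoden

pewafon and hogan both end in -n yet inflect differently (pewafonen, houngan), so the final letter is not what conditions the rule; the last vowel is.
"refod" has last vowel 'o'. The stems whose last vowel is 'o' (pewafon → pewafonen, wawubod → wawuboden) add -en.
So refod → refoden.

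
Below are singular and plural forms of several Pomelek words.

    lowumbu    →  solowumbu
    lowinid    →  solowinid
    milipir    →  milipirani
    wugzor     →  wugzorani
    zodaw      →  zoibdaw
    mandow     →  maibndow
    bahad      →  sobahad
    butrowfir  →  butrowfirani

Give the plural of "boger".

bogerani

butrowfir and lowinid both have last vowel 'i' yet inflect differently (butrowfirani, solowinid), so the last vowel is not what conditions the rule; the final letter is.
"boger" ends in -r. The stems ending in -r (wugzor → wugzorani, butrowfir → butrowfirani, milipir → milipirani) add -ani.
The other patterns: stems ending in -d or -u add the prefix so-; stems ending in -w insert -ib- after the first vowel.
So boger → bogerani.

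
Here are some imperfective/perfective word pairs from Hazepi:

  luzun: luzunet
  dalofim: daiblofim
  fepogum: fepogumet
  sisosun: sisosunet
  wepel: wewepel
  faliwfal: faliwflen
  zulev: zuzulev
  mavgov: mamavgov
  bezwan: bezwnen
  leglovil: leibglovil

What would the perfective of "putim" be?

leglovil and faliwfal both end in -l yet inflect differently (leibglovil, faliwflen), so the final letter is not what conditions the rule; the last vowel is.
"putim" has last vowel 'i'. The stems whose last vowel is 'i' (leglovil → leibglovil, dalofim → daiblofim) insert -ib- after the first vowel.
So putim → puibtim.

puibtim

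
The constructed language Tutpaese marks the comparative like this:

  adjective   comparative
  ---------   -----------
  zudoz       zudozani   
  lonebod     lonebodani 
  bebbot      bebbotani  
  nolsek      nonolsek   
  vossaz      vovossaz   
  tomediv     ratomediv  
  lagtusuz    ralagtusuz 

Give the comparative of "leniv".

zudoz and vossaz both end in -z yet inflect differently (zudozani, vovossaz), so the final letter is not what conditions the rule; the last vowel is.
"leniv" has last vowel 'i'. The one such stem in the data (tomediv → ratomediv) adds the prefix ra-, so the same rule applies.
So leniv → raleniv.

raleniv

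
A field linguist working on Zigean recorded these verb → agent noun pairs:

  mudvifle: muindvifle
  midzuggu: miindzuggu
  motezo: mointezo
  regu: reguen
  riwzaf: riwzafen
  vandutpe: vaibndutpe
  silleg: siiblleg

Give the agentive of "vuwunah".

"vuwunah" begins with v-. The one such stem in the data (vandutpe → vaibndutpe) inserts -ib- after the first vowel (as does silleg), so the same rule applies.
So vuwunah → vuibwunah.

vuibwunah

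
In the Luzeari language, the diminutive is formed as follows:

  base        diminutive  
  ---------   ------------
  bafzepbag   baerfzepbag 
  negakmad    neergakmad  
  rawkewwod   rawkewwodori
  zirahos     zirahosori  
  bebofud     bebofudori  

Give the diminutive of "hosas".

negakmad and rawkewwod both end in -d yet inflect differently (neergakmad, rawkewwodori), so the final letter is not what conditions the rule; the last vowel is.
"hosas" has last vowel 'a'. The stems whose last vowel is 'a' (bafzepbag → baerfzepbag, negakmad → neergakmad) insert -er- after the first vowel.
The other pattern: stems whose last vowel is 'o' or 'u' add -ori.
So hosas → hoersas.

hoersas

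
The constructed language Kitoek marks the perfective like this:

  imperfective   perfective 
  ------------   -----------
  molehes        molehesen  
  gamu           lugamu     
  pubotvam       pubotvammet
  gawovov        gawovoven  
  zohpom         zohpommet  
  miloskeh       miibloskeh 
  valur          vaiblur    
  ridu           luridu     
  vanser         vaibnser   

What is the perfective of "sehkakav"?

sehkakaven

valur and gamu both have last vowel 'u' yet inflect differently (vaiblur, lugamu), so the last vowel is not what conditions the rule; the final letter is.
"sehkakav" ends in -v. The one such stem in the data (gawovov → gawovoven) adds -en, so the same rule applies.
The other patterns: stems ending in -m double the final consonant and add -et; stems ending in -h or -r insert -ib- after the first vowel; stems ending in -u add the prefix lu-.
So sehkakav → sehkakaven.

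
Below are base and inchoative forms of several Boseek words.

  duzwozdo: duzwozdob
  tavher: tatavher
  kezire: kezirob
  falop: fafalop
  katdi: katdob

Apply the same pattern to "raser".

raraser

tavher and kezire both have last vowel 'e' yet inflect differently (tatavher, kezirob), so the last vowel is not what conditions the rule; whether the stem ends in a vowel or a consonant is.
"raser" ends in a consonant. The stems ending in a consonant (falop → fafalop, tavher → tatavher) repeat the first consonant+vowel as a prefix.
So raser → raraser.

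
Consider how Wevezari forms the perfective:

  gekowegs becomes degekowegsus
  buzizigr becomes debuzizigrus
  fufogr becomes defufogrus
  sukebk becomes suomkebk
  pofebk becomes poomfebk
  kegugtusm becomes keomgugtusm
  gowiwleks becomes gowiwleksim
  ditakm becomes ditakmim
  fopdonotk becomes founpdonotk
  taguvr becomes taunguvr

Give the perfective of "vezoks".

gekowegs and gowiwleks both end in -s yet inflect differently (degekowegsus, gowiwleksim), so the final letter is not what conditions the rule; the second-to-last letter is.
"vezoks" has second-to-last letter 'k'. The stems whose second-to-last letter is 'k' (gowiwleks → gowiwleksim, ditakm → ditakmim) add -im.
So vezoks → vezoksim.

vezoksim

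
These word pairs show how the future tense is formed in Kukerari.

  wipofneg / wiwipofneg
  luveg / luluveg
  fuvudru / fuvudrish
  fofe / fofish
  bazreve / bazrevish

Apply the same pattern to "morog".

momorog

"morog" ends in a consonant. The stems ending in a consonant (wipofneg → wiwipofneg, luveg → luluveg) repeat the first consonant+vowel as a prefix.
The other pattern: stems ending in a vowel drop the final letter and add -ish.
So morog → momorog.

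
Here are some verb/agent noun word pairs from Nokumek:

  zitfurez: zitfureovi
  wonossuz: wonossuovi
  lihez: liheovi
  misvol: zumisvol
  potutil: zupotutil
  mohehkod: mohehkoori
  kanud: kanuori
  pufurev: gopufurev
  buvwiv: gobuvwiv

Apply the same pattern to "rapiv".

gorapiv

"rapiv" ends in -v. The stems ending in -v (pufurev → gopufurev, buvwiv → gobuvwiv) add the prefix go-.
The other patterns: stems ending in -z drop the final letter and add -ovi; stems ending in -l add the prefix zu-; stems ending in -d drop the final letter and add -ori.
So rapiv → gorapiv.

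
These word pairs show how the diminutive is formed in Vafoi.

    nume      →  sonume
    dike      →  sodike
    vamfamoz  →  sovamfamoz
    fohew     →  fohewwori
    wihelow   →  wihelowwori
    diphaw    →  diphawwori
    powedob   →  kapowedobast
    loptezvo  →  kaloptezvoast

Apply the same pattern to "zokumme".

nume and fohew both have last vowel 'e' yet inflect differently (sonume, fohewwori), so the last vowel is not what conditions the rule; the final letter is.
"zokumme" ends in -e. The stems ending in -e (nume → sonume, dike → sodike) add the prefix so-.
So zokumme → sozokumme.

sozokumme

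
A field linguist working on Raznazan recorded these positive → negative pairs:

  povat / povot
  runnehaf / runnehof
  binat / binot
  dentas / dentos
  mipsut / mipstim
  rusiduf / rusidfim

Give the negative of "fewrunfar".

povat and mipsut both end in -t yet inflect differently (povot, mipstim), so the final letter is not what conditions the rule; the last vowel is.
"fewrunfar" has last vowel 'a'. The stems whose last vowel is 'a' (povat → povot, runnehaf → runnehof, binat → binot) change the last vowel to 'o'.
The other pattern: stems whose last vowel is 'u' delete the last vowel and add -im.
So fewrunfar → fewrunfor.

fewrunfor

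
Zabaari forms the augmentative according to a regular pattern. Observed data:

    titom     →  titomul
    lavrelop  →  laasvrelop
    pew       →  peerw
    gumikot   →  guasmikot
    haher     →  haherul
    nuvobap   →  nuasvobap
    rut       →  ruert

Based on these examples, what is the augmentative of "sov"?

rut and gumikot both end in -t yet inflect differently (ruert, guasmikot), so the final letter is not what conditions the rule; the number of vowels is.
"sov" has 1 vowel. The stems with 1 vowel (pew → peerw, rut → ruert) insert -er- after the first vowel.
The other patterns: stems with 2 vowels add -ul; stems with 3 vowels insert -as- after the first vowel.
So sov → soerv.

soerv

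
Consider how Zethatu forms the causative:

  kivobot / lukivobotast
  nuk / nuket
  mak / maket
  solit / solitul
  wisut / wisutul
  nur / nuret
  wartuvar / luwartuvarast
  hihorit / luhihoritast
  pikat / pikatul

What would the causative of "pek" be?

wisut and kivobot both end in -t yet inflect differently (wisutul, lukivobotast), so the final letter is not what conditions the rule; the number of vowels is.
"pek" has 1 vowel. The stems with 1 vowel (nur → nuret, mak → maket, nuk → nuket) add -et.
So pek → peket.

peket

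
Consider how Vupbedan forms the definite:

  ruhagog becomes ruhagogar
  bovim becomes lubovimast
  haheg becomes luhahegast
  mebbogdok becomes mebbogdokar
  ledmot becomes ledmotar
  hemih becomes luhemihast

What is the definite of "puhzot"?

puhzotar

ruhagog and haheg both end in -g yet inflect differently (ruhagogar, luhahegast), so the final letter is not what conditions the rule; the last vowel is.
"puhzot" has last vowel 'o'. The stems whose last vowel is 'o' (ledmot → ledmotar, mebbogdok → mebbogdokar, ruhagog → ruhagogar) add -ar.
The other pattern: stems whose last vowel is 'e' or 'i' add lu- … -ast around the stem.
So puhzot → puhzotar.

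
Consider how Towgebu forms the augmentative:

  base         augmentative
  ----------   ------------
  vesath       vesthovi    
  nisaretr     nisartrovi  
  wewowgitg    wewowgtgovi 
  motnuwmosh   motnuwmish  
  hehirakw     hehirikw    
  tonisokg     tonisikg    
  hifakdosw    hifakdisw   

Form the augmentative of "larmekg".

larmikg

vesath and motnuwmosh both end in -h yet inflect differently (vesthovi, motnuwmish), so the final letter is not what conditions the rule; the second-to-last letter is.
"larmekg" has second-to-last letter 'k'. The stems whose second-to-last letter is 'k' (hehirakw → hehirikw, tonisokg → tonisikg) change the last vowel to 'i'.
So larmekg → larmikg.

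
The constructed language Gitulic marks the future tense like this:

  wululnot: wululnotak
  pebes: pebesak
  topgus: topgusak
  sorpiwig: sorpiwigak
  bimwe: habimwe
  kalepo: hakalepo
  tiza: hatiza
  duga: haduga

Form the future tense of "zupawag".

zupawagak

pebes and bimwe both have last vowel 'e' yet inflect differently (pebesak, habimwe), so the last vowel is not what conditions the rule; whether the stem ends in a vowel or a consonant is.
"zupawag" ends in a consonant. The stems ending in a consonant (wululnot → wululnotak, pebes → pebesak, topgus → topgusak) add -ak.
So zupawag → zupawagak.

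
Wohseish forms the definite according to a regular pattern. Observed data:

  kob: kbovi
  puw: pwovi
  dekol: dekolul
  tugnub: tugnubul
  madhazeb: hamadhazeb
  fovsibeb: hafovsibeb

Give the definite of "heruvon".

haheruvon

kob and tugnub both end in -b yet inflect differently (kbovi, tugnubul), so the final letter is not what conditions the rule; the number of vowels is.
"heruvon" has 3 vowels. The stems with 3 vowels (madhazeb → hamadhazeb, fovsibeb → hafovsibeb) add the prefix ha-.
So heruvon → haheruvon.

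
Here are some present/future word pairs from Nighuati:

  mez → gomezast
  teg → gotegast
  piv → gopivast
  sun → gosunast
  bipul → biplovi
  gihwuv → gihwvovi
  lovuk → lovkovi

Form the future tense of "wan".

piv and gihwuv both end in -v yet inflect differently (gopivast, gihwvovi), so the final letter is not what conditions the rule; the number of vowels is.
"wan" has 1 vowel. The stems with 1 vowel (mez → gomezast, teg → gotegast, piv → gopivast) add go- … -ast around the stem.
The other pattern: stems with 2 vowels delete the last vowel and add -ovi.
So wan → gowanast.

gowanast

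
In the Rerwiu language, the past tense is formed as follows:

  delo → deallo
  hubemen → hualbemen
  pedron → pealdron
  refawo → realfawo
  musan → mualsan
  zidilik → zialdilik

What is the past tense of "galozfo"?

gaallozfo

Every pair shown (delo → deallo, hubemen → hualbemen, pedron → pealdron, …) follows the same rule: insert -al- after the first vowel.
So galozfo → gaallozfo.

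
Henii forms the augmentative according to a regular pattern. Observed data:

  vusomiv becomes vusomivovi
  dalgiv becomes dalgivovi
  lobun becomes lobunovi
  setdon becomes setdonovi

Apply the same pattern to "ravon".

Every pair shown (vusomiv → vusomivovi, dalgiv → dalgivovi, lobun → lobunovi, …) follows the same rule: add -ovi.
So ravon → ravonovi.

ravonovi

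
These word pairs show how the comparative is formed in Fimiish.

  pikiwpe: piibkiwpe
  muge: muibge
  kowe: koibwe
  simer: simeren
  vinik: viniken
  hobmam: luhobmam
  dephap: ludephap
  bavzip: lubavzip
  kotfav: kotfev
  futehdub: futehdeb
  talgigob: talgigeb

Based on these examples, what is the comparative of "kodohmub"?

pikiwpe and simer both have last vowel 'e' yet inflect differently (piibkiwpe, simeren), so the last vowel is not what conditions the rule; the final letter is.
"kodohmub" ends in -b. The stems ending in -b (futehdub → futehdeb, talgigob → talgigeb) change the last vowel to 'e'.
The other patterns: stems ending in -e insert -ib- after the first vowel; stems ending in -k or -r add -en; stems ending in -m or -p add the prefix lu-.
So kodohmub → kodohmeb.

kodohmeb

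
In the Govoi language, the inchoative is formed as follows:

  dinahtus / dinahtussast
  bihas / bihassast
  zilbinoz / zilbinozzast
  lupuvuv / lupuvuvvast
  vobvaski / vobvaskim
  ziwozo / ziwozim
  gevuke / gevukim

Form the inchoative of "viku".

vikim

ziwozo and zilbinoz both have last vowel 'o' yet inflect differently (ziwozim, zilbinozzast), so the last vowel is not what conditions the rule; whether the stem ends in a vowel or a consonant is.
"viku" ends in a vowel. The stems ending in a vowel (ziwozo → ziwozim, vobvaski → vobvaskim, gevuke → gevukim) drop the final letter and add -im.
The other pattern: stems ending in a consonant double the final consonant and add -ast.
So viku → vikim.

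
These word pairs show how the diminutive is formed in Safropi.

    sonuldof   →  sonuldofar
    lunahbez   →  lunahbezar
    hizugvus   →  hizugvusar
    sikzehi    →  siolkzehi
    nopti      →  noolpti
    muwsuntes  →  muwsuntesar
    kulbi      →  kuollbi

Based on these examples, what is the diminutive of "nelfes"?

sikzehi and sonuldof both begin with s- yet inflect differently (siolkzehi, sonuldofar), so the first letter is not what conditions the rule; whether the stem ends in a vowel or a consonant is.
"nelfes" ends in a consonant. The stems ending in a consonant (sonuldof → sonuldofar, hizugvus → hizugvusar, muwsuntes → muwsuntesar) add -ar.
So nelfes → nelfesar.

nelfesar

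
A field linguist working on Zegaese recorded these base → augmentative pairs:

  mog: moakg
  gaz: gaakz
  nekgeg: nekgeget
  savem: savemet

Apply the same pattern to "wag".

mog and nekgeg both end in -g yet inflect differently (moakg, nekgeget), so the final letter is not what conditions the rule; the number of vowels is.
"wag" has 1 vowel. The stems with 1 vowel (mog → moakg, gaz → gaakz) insert -ak- after the first vowel.
The other pattern: stems with 2 vowels add -et.
So wag → waakg.

waakg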